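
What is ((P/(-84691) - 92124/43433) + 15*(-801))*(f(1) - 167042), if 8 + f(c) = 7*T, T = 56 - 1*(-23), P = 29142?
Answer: 7359975575974305855/3678384203 ≈ 2.0009e+9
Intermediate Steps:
T = 79 (T = 56 + 23 = 79)
f(c) = 545 (f(c) = -8 + 7*79 = -8 + 553 = 545)
((P/(-84691) - 92124/43433) + 15*(-801))*(f(1) - 167042) = ((29142/(-84691) - 92124/43433) + 15*(-801))*(545 - 167042) = ((29142*(-1/84691) - 92124*1/43433) - 12015)*(-166497) = ((-29142/84691 - 92124/43433) - 12015)*(-166497) = (-9067798170/3678384203 - 12015)*(-166497) = -44204853997215/3678384203*(-166497) = 7359975575974305855/3678384203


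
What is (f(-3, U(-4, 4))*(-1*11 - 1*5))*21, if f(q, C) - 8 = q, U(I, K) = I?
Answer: -1680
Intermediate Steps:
f(q, C) = 8 + q
(f(-3, U(-4, 4))*(-1*11 - 1*5))*21 = ((8 - 3)*(-1*11 - 1*5))*21 = (5*(-11 - 5))*21 = (5*(-16))*21 = -80*21 = -1680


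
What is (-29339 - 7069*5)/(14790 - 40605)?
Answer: 64684/25815 ≈ 2.5057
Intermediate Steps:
(-29339 - 7069*5)/(14790 - 40605) = (-29339 - 35345)/(-25815) = -64684*(-1/25815) = 64684/25815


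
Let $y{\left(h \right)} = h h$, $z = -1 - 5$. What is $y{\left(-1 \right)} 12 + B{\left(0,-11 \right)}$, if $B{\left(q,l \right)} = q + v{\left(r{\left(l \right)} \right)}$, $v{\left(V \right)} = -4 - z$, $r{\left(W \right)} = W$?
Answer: $14$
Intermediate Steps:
$z = -6$
$v{\left(V \right)} = 2$ ($v{\left(V \right)} = -4 - -6 = -4 + 6 = 2$)
$y{\left(h \right)} = h^{2}$
$B{\left(q,l \right)} = 2 + q$ ($B{\left(q,l \right)} = q + 2 = 2 + q$)
$y{\left(-1 \right)} 12 + B{\left(0,-11 \right)} = \left(-1\right)^{2} \cdot 12 + \left(2 + 0\right) = 1 \cdot 12 + 2 = 12 + 2 = 14$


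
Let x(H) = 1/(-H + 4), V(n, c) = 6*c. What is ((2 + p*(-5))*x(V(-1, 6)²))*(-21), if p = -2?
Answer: 63/323 ≈ 0.19505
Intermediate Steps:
x(H) = 1/(4 - H)
((2 + p*(-5))*x(V(-1, 6)²))*(-21) = ((2 - 2*(-5))*(-1/(-4 + (6*6)²)))*(-21) = ((2 + 10)*(-1/(-4 + 36²)))*(-21) = (12*(-1/(-4 + 1296)))*(-21) = (12*(-1/1292))*(-21) = -3/323*(-21) = 63/323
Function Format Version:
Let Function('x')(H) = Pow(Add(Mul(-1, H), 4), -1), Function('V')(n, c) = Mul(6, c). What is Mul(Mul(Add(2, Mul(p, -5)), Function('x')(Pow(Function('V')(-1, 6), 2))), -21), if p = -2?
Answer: Rational(63, 323) ≈ 0.19505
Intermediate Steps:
Function('x')(H) = Pow(Add(4, Mul(-1, H)), -1)
Mul(Mul(Add(2, Mul(p, -5)), Function('x')(Pow(Function('V')(-1, 6), 2))), -21) = Mul(Mul(Add(2, Mul(-2, -5)), Mul(-1, Pow(Add(-4, Pow(Mul(6, 6), 2)), -1))), -21) = Mul(Mul(Add(2, 10), Mul(-1, Pow(Add(-4, Pow(36, 2)), -1))), -21) = Mul(Mul(12, Mul(-1, Pow(Add(-4, 1296), -1))), -21) = Mul(Mul(12, Mul(-1, Pow(1292, -1))), -21) = Mul(Mul(12, Mul(-1, Rational(1, 1292))), -21) = Mul(Mul(12, Rational(-1, 1292)), -21) = Mul(Rational(-3, 323), -21) = Rational(63, 323)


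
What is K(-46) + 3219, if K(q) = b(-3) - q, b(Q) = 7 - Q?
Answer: 3275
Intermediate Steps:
K(q) = 10 - q (K(q) = (7 - 1*(-3)) - q = (7 + 3) - q = 10 - q)
K(-46) + 3219 = (10 - 1*(-46)) + 3219 = (10 + 46) + 3219 = 56 + 3219 = 3275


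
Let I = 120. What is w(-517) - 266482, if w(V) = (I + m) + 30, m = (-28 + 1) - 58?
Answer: -266417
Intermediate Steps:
m = -85 (m = -27 - 58 = -85)
w(V) = 65 (w(V) = (120 - 85) + 30 = 35 + 30 = 65)
w(-517) - 266482 = 65 - 266482 = -266417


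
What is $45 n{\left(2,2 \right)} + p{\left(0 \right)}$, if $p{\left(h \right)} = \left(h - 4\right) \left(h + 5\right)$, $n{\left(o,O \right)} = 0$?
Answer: $-20$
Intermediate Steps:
$p{\left(h \right)} = \left(-4 + h\right) \left(5 + h\right)$
$45 n{\left(2,2 \right)} + p{\left(0 \right)} = 45 \cdot 0 + \left(-20 + 0 + 0^{2}\right) = 0 + \left(-20 + 0 + 0\right) = 0 - 20 = -20$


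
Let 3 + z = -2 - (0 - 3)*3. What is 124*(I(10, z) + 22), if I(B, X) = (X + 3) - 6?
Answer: 2852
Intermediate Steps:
z = 4 (z = -3 + (-2 - (0 - 3)*3) = -3 + (-2 - (-3)*3) = -3 + (-2 - 1*(-9)) = -3 + (-2 + 9) = -3 + 7 = 4)
I(B, X) = -3 + X (I(B, X) = (3 + X) - 6 = -3 + X)
124*(I(10, z) + 22) = 124*((-3 + 4) + 22) = 124*(1 + 22) = 124*23 = 2852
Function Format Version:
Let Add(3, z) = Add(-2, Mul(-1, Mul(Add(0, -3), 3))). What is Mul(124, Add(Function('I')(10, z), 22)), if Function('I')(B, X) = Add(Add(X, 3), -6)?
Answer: 2852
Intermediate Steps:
z = 4 (z = Add(-3, Add(-2, Mul(-1, Mul(Add(0, -3), 3)))) = Add(-3, Add(-2, Mul(-1, Mul(-3, 3)))) = Add(-3, Add(-2, Mul(-1, -9))) = Add(-3, Add(-2, 9)) = Add(-3, 7) = 4)
Function('I')(B, X) = Add(-3, X) (Function('I')(B, X) = Add(Add(3, X), -6) = Add(-3, X))
Mul(124, Add(Function('I')(10, z), 22)) = Mul(124, Add(Add(-3, 4), 22)) = Mul(124, Add(1, 22)) = Mul(124, 23) = 2852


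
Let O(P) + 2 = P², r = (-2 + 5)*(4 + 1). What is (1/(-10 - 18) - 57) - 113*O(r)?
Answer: -707169/28 ≈ -25256.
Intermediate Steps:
r = 15 (r = 3*5 = 15)
O(P) = -2 + P²
(1/(-10 - 18) - 57) - 113*O(r) = (1/(-10 - 18) - 57) - 113*(-2 + 15²) = (1/(-28) - 57) - 113*(-2 + 225) = (-1/28 - 57) - 113*223 = -1597/28 - 25199 = -707169/28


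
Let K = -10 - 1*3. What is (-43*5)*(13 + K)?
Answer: 0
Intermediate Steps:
K = -13 (K = -10 - 3 = -13)
(-43*5)*(13 + K) = (-43*5)*(13 - 13) = -215*0 = 0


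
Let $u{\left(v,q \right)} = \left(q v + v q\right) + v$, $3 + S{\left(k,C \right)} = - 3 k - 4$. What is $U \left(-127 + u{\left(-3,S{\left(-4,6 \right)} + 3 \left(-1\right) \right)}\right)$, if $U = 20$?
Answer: $-2840$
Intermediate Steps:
$S{\left(k,C \right)} = -7 - 3 k$ ($S{\left(k,C \right)} = -3 - \left(4 + 3 k\right) = -7 - 3 k$)
$u{\left(v,q \right)} = v + 2 q v$ ($u{\left(v,q \right)} = \left(q v + q v\right) + v = 2 q v + v = v + 2 q v$)
$U \left(-127 + u{\left(-3,S{\left(-4,6 \right)} + 3 \left(-1\right) \right)}\right) = 20 \left(-127 - 3 \left(1 + 2 \left(\left(-7 - -12\right) + 3 \left(-1\right)\right)\right)\right) = 20 \left(-127 - 3 \left(1 + 2 \left(\left(-7 + 12\right) - 3\right)\right)\right) = 20 \left(-127 - 3 \left(1 + 2 \left(5 - 3\right)\right)\right) = 20 \left(-127 - 3 \left(1 + 2 \cdot 2\right)\right) = 20 \left(-127 - 3 \left(1 + 4\right)\right) = 20 \left(-127 - 15\right) = 20 \left(-142\right) = -2840$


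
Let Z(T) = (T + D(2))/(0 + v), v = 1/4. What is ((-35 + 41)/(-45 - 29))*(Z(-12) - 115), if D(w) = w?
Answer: 465/37 ≈ 12.568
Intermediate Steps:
v = ¼ ≈ 0.25000
Z(T) = 8 + 4*T (Z(T) = (T + 2)/(0 + ¼) = (2 + T)/(¼) = (2 + T)*4 = 8 + 4*T)
((-35 + 41)/(-45 - 29))*(Z(-12) - 115) = ((-35 + 41)/(-45 - 29))*((8 + 4*(-12)) - 115) = (6/(-74))*((8 - 48) - 115) = (6*(-1/74))*(-40 - 115) = -3/37*(-155) = 465/37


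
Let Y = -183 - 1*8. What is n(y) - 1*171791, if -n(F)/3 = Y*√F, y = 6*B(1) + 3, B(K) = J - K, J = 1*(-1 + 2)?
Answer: -171791 + 573*√3 ≈ -1.7080e+5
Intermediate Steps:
J = 1 (J = 1*1 = 1)
B(K) = 1 - K
Y = -191 (Y = -183 - 8 = -191)
y = 3 (y = 6*(1 - 1*1) + 3 = 6*(1 - 1) + 3 = 6*0 + 3 = 0 + 3 = 3)
n(F) = 573*√F (n(F) = -(-573)*√F = 573*√F)
n(y) - 1*171791 = 573*√3 - 1*171791 = 573*√3 - 171791 = -171791 + 573*√3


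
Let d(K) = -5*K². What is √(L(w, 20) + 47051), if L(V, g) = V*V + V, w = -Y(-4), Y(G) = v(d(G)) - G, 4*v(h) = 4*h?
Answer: √52903 ≈ 230.01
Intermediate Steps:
v(h) = h (v(h) = (4*h)/4 = h)
Y(G) = -G - 5*G² (Y(G) = -5*G² - G = -G - 5*G²)
w = 76 (w = -(-4)*(-1 - 5*(-4)) = -(-4)*(-1 + 20) = -(-4)*19 = -1*(-76) = 76)
L(V, g) = V + V² (L(V, g) = V² + V = V + V²)
√(L(w, 20) + 47051) = √(76*(1 + 76) + 47051) = √(76*77 + 47051) = √(5852 + 47051) = √52903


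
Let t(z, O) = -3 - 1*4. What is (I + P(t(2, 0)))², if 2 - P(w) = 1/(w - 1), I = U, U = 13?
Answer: 14641/64 ≈ 228.77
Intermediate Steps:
t(z, O) = -7 (t(z, O) = -3 - 4 = -7)
I = 13
P(w) = 2 - 1/(-1 + w) (P(w) = 2 - 1/(w - 1) = 2 - 1/(-1 + w))
(I + P(t(2, 0)))² = (13 + (-3 + 2*(-7))/(-1 - 7))² = (13 + (-3 - 14)/(-8))² = (13 - ⅛*(-17))² = (13 + 17/8)² = (121/8)² = 14641/64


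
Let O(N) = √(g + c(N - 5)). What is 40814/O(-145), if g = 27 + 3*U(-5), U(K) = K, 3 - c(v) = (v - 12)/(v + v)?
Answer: 204070*√1446/723 ≈ 10733.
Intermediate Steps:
c(v) = 3 - (-12 + v)/(2*v) (c(v) = 3 - (v - 12)/(v + v) = 3 - (-12 + v)/(2*v))
g = 12 (g = 27 + 3*(-5) = 27 - 15 = 12)
O(N) = √(29/2 + 6/(-5 + N)) (O(N) = √(12 + (5/2 + 6/(N - 5))) = √(12 + (5/2 + 6/(-5 + N))) = √(29/2 + 6/(-5 + N)))
40814/O(-145) = 40814/((√2*√((-133 + 29*(-145))/(-5 - 145))/2)) = 40814/((√2*√((-133 - 4205)/(-150))/2)) = 40814/((√2*√(-1/150*(-4338))/2)) = 40814/((√2*√(723/25)/2)) = 40814/((√2*(√723/5)/2)) = 40814/((√1446/10)) = 40814*(5*√1446/723) = 204070*√1446/723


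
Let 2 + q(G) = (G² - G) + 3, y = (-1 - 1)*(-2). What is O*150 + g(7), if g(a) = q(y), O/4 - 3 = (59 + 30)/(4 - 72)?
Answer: 17471/17 ≈ 1027.7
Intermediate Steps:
O = 115/17 (O = 12 + 4*((59 + 30)/(4 - 72)) = 12 + 4*(89/(-68)) = 12 + 4*(89*(-1/68)) = 12 + 4*(-89/68) = 12 - 89/17 = 115/17 ≈ 6.7647)
y = 4 (y = -2*(-2) = 4)
q(G) = 1 + G² - G (q(G) = -2 + ((G² - G) + 3) = -2 + (3 + G² - G) = 1 + G² - G)
g(a) = 13 (g(a) = 1 + 4² - 1*4 = 1 + 16 - 4 = 13)
O*150 + g(7) = (115/17)*150 + 13 = 17250/17 + 13 = 17471/17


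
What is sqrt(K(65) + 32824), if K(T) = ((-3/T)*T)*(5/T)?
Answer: sqrt(5547217)/13 ≈ 181.17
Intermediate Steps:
K(T) = -15/T
sqrt(K(65) + 32824) = sqrt(-15/65 + 32824) = sqrt(-15*1/65 + 32824) = sqrt(-3/13 + 32824) = sqrt(426709/13) = sqrt(5547217)/13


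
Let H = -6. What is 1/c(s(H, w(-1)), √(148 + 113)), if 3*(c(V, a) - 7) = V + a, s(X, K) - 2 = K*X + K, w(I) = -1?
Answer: 84/523 - 9*√29/523 ≈ 0.067942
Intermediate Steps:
s(X, K) = 2 + K + K*X (s(X, K) = 2 + (K*X + K) = 2 + (K + K*X) = 2 + K + K*X)
c(V, a) = 7 + V/3 + a/3 (c(V, a) = 7 + (V + a)/3 = 7 + (V/3 + a/3) = 7 + V/3 + a/3)
1/c(s(H, w(-1)), √(148 + 113)) = 1/(7 + (2 - 1 - 1*(-6))/3 + √(148 + 113)/3) = 1/(7 + (2 - 1 + 6)/3 + √261/3) = 1/(7 + (⅓)*7 + (3*√29)/3) = 1/(7 + 7/3 + √29) = 1/(28/3 + √29)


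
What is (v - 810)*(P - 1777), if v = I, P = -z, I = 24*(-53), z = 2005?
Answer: 7874124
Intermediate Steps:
I = -1272
P = -2005 (P = -1*2005 = -2005)
v = -1272
(v - 810)*(P - 1777) = (-1272 - 810)*(-2005 - 1777) = -2082*(-3782) = 7874124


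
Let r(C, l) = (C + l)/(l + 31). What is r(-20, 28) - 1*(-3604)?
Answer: 212644/59 ≈ 3604.1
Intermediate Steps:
r(C, l) = (C + l)/(31 + l)
r(-20, 28) - 1*(-3604) = (-20 + 28)/(31 + 28) - 1*(-3604) = 8/59 + 3604 = 212644/59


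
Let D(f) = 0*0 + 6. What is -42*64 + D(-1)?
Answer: -2682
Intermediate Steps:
D(f) = 6 (D(f) = 0 + 6 = 6)
-42*64 + D(-1) = -42*64 + 6 = -2688 + 6 = -2682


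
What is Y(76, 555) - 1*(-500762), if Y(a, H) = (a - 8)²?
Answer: 505386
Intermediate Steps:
Y(a, H) = (-8 + a)²
Y(76, 555) - 1*(-500762) = (-8 + 76)² - 1*(-500762) = 68² + 500762 = 4624 + 500762 = 505386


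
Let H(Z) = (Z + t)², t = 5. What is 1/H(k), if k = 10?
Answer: 1/225 ≈ 0.0044444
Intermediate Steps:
H(Z) = (5 + Z)² (H(Z) = (Z + 5)² = (5 + Z)²)
1/H(k) = 1/((5 + 10)²) = 1/(15²) = 1/225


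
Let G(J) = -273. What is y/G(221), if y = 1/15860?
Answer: -1/4329780 ≈ -2.3096e-7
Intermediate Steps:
y = 1/15860 ≈ 6.3052e-5
y/G(221) = (1/15860)/(-273) = (1/15860)*(-1/273) = -1/4329780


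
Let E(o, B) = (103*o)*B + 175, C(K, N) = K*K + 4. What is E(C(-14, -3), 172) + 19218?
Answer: 3562593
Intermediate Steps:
C(K, N) = 4 + K² (C(K, N) = K² + 4 = 4 + K²)
E(o, B) = 175 + 103*B*o (E(o, B) = 103*B*o + 175 = 175 + 103*B*o)
E(C(-14, -3), 172) + 19218 = (175 + 103*172*(4 + (-14)²)) + 19218 = (175 + 103*172*(4 + 196)) + 19218 = (175 + 103*172*200) + 19218 = (175 + 3543200) + 19218 = 3543375 + 19218 = 3562593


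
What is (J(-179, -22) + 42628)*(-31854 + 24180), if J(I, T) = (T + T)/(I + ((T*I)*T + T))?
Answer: -28406751256320/86837 ≈ -3.2713e+8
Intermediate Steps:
J(I, T) = 2*T/(I + T + I*T²) (J(I, T) = (2*T)/(I + ((I*T)*T + T)) = (2*T)/(I + (I*T² + T)) = (2*T)/(I + (T + I*T²)) = (2*T)/(I + T + I*T²) = 2*T/(I + T + I*T²))
(J(-179, -22) + 42628)*(-31854 + 24180) = (2*(-22)/(-179 - 22 - 179*(-22)²) + 42628)*(-31854 + 24180) = (2*(-22)/(-179 - 22 - 179*484) + 42628)*(-7674) = (2*(-22)/(-179 - 22 - 86636) + 42628)*(-7674) = (2*(-22)/(-86837) + 42628)*(-7674) = (2*(-22)*(-1/86837) + 42628)*(-7674) = (44/86837 + 42628)*(-7674) = (3701687680/86837)*(-7674) = -28406751256320/86837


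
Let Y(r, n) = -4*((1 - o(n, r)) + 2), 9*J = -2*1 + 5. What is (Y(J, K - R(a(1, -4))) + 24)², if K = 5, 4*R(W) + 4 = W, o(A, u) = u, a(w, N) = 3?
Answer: 1600/9 ≈ 177.78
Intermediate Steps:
R(W) = -1 + W/4
J = ⅓ (J = (-2*1 + 5)/9 = (-2 + 5)/9 = (⅑)*3 = ⅓ ≈ 0.33333)
Y(r, n) = -12 + 4*r (Y(r, n) = -4*((1 - r) + 2) = -4*(3 - r) = -12 + 4*r)
(Y(J, K - R(a(1, -4))) + 24)² = ((-12 + 4*(⅓)) + 24)² = ((-12 + 4/3) + 24)² = (-32/3 + 24)² = (40/3)² = 1600/9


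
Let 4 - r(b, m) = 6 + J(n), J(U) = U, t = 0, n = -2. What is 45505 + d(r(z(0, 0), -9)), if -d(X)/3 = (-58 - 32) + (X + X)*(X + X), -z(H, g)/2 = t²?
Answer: 45775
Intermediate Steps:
z(H, g) = 0 (z(H, g) = -2*0² = -2*0 = 0)
r(b, m) = 0 (r(b, m) = 4 - (6 - 2) = 4 - 1*4 = 4 - 4 = 0)
d(X) = 270 - 12*X² (d(X) = -3*((-58 - 32) + (X + X)*(X + X)) = -3*(-90 + (2*X)*(2*X)) = -3*(-90 + 4*X²) = 270 - 12*X²)
45505 + d(r(z(0, 0), -9)) = 45505 + (270 - 12*0²) = 45505 + (270 - 12*0) = 45505 + (270 + 0) = 45505 + 270 = 45775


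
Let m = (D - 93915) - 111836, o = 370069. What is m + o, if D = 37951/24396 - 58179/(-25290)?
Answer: 5632358381933/34276380 ≈ 1.6432e+5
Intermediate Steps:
D = 132173093/34276380 (D = 37951*(1/24396) - 58179*(-1/25290) = 37951/24396 + 19393/8430 = 132173093/34276380 ≈ 3.8561)
m = -7052267288287/34276380 (m = (132173093/34276380 - 93915) - 111836 = -3218934054607/34276380 - 111836 = -7052267288287/34276380 ≈ -2.0575e+5)
m + o = -7052267288287/34276380 + 370069 = 5632358381933/34276380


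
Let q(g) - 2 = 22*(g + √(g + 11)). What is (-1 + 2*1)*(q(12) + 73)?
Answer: 339 + 22*√23 ≈ 444.51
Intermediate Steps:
q(g) = 2 + 22*g + 22*√(11 + g) (q(g) = 2 + 22*(g + √(g + 11)) = 2 + 22*(g + √(11 + g)) = 2 + (22*g + 22*√(11 + g)) = 2 + 22*g + 22*√(11 + g))
(-1 + 2*1)*(q(12) + 73) = (-1 + 2*1)*((2 + 22*12 + 22*√(11 + 12)) + 73) = (-1 + 2)*((2 + 264 + 22*√23) + 73) = 1*((266 + 22*√23) + 73) = 1*(339 + 22*√23) = 339 + 22*√23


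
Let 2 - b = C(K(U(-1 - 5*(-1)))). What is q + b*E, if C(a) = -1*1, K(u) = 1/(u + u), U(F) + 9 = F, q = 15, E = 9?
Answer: 42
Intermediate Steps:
U(F) = -9 + F
K(u) = 1/(2*u)
C(a) = -1
b = 3 (b = 2 - 1*(-1) = 2 + 1 = 3)
q + b*E = 15 + 3*9 = 15 + 27 = 42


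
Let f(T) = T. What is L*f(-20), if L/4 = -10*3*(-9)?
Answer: -21600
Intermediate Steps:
L = 1080 (L = 4*(-10*3*(-9)) = 4*(-30*(-9)) = 4*270 = 1080)
L*f(-20) = 1080*(-20) = -21600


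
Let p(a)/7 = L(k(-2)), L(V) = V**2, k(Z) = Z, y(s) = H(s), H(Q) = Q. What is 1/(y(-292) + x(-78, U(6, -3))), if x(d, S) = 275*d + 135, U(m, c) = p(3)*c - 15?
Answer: -1/21607 ≈ -4.6281e-5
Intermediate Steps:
y(s) = s
p(a) = 28 (p(a) = 7*(-2)**2 = 7*4 = 28)
U(m, c) = -15 + 28*c (U(m, c) = 28*c - 15 = -15 + 28*c)
x(d, S) = 135 + 275*d
1/(y(-292) + x(-78, U(6, -3))) = 1/(-292 + (135 + 275*(-78))) = 1/(-292 + (135 - 21450)) = 1/(-292 - 21315) = 1/(-21607) = -1/21607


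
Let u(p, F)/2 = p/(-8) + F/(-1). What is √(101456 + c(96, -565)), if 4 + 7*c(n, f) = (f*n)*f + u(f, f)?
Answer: 11*√7256179/14 ≈ 2116.5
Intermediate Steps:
u(p, F) = -2*F - p/4 (u(p, F) = 2*(p/(-8) + F/(-1)) = 2*(p*(-⅛) + F*(-1)) = 2*(-p/8 - F) = 2*(-F - p/8) = -2*F - p/4)
c(n, f) = -4/7 - 9*f/28 + n*f²/7 (c(n, f) = -4/7 + ((f*n)*f + (-2*f - f/4))/7 = -4/7 + (n*f² - 9*f/4)/7 = -4/7 + (-9*f/4 + n*f²)/7 = -4/7 + (-9*f/28 + n*f²/7) = -4/7 - 9*f/28 + n*f²/7)
√(101456 + c(96, -565)) = √(101456 + (-4/7 - 9/28*(-565) + (⅐)*96*(-565)²)) = √(101456 + (-4/7 + 5085/28 + (⅐)*96*319225)) = √(101456 + (-4/7 + 5085/28 + 30645600/7)) = √(101456 + 122587469/28) = √(125428237/28) = 11*√7256179/14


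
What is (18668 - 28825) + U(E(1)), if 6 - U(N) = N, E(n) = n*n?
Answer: -10152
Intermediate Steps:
E(n) = n²
U(N) = 6 - N
(18668 - 28825) + U(E(1)) = (18668 - 28825) + (6 - 1*1²) = -10157 + (6 - 1*1) = -10157 + (6 - 1) = -10157 + 5 = -10152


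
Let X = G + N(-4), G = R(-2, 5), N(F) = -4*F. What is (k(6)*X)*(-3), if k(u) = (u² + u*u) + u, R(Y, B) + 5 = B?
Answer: -3744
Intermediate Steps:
R(Y, B) = -5 + B
G = 0 (G = -5 + 5 = 0)
X = 16 (X = 0 - 4*(-4) = 0 + 16 = 16)
k(u) = u + 2*u² (k(u) = (u² + u²) + u = 2*u² + u = u + 2*u²)
(k(6)*X)*(-3) = ((6*(1 + 2*6))*16)*(-3) = ((6*(1 + 12))*16)*(-3) = ((6*13)*16)*(-3) = (78*16)*(-3) = 1248*(-3) = -3744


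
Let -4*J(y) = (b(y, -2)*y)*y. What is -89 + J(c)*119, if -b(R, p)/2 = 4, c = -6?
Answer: 8479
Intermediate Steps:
b(R, p) = -8 (b(R, p) = -2*4 = -8)
J(y) = 2*y**2 (J(y) = -(-8*y)*y/4 = -(-2)*y**2 = 2*y**2)
-89 + J(c)*119 = -89 + (2*(-6)**2)*119 = -89 + (2*36)*119 = -89 + 72*119 = -89 + 8568 = 8479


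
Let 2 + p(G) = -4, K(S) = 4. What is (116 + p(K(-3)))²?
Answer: 12100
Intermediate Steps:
p(G) = -6 (p(G) = -2 - 4 = -6)
(116 + p(K(-3)))² = (116 - 6)² = 110² = 12100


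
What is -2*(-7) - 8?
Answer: 6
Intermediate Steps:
-2*(-7) - 8 = 14 - 8 = 6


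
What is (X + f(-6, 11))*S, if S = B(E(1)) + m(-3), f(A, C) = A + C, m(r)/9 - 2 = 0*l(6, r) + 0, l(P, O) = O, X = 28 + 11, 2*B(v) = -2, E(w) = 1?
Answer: 748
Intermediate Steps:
B(v) = -1 (B(v) = (½)*(-2) = -1)
X = 39
m(r) = 18 (m(r) = 18 + 9*(0*r + 0) = 18 + 9*(0 + 0) = 18 + 9*0 = 18 + 0 = 18)
S = 17 (S = -1 + 18 = 17)
(X + f(-6, 11))*S = (39 + (-6 + 11))*17 = (39 + 5)*17 = 44*17 = 748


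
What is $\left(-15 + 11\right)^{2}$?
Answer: $16$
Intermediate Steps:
$\left(-15 + 11\right)^{2} = \left(-4\right)^{2} = 16$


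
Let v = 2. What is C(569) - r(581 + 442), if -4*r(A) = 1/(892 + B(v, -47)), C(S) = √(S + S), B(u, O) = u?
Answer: 1/3576 + √1138 ≈ 33.735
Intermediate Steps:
C(S) = √2*√S (C(S) = √(2*S) = √2*√S)
r(A) = -1/3576 (r(A) = -1/(4*(892 + 2)) = -¼/894 = -¼*1/894 = -1/3576)
C(569) - r(581 + 442) = √2*√569 - 1*(-1/3576) = √1138 + 1/3576 = 1/3576 + √1138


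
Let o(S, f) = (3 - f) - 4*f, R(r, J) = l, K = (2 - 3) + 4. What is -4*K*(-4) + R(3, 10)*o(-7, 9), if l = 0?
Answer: 48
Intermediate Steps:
K = 3 (K = -1 + 4 = 3)
R(r, J) = 0
o(S, f) = 3 - 5*f
-4*K*(-4) + R(3, 10)*o(-7, 9) = -4*3*(-4) + 0*(3 - 5*9) = -12*(-4) + 0*(3 - 45) = 48 + 0*(-42) = 48 + 0 = 48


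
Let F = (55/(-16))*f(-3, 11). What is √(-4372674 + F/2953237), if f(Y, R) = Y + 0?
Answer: I*√610188031079054378391/11812948 ≈ 2091.1*I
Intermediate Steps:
f(Y, R) = Y
F = 165/16 (F = (55/(-16))*(-3) = (55*(-1/16))*(-3) = -55/16*(-3) = 165/16 ≈ 10.313)
√(-4372674 + F/2953237) = √(-4372674 + (165/16)/2953237) = √(-4372674 + (165/16)*(1/2953237)) = √(-4372674 + 165/47251792) = √(-206616682331643/47251792) = I*√610188031079054378391/11812948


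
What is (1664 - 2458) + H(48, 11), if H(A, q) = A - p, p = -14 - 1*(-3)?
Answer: -735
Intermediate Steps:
p = -11 (p = -14 + 3 = -11)
H(A, q) = 11 + A (H(A, q) = A - 1*(-11) = A + 11 = 11 + A)
(1664 - 2458) + H(48, 11) = (1664 - 2458) + (11 + 48) = -794 + 59 = -735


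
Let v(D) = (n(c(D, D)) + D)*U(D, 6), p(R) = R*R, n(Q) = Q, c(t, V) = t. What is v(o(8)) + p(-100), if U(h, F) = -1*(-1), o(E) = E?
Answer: 10016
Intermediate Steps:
U(h, F) = 1
p(R) = R²
v(D) = 2*D (v(D) = (D + D)*1 = (2*D)*1 = 2*D)
v(o(8)) + p(-100) = 2*8 + (-100)² = 16 + 10000 = 10016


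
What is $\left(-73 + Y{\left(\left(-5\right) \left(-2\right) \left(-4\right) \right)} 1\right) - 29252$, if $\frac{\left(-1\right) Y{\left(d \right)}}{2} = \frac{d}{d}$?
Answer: $-29327$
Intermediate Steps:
$Y{\left(d \right)} = -2$ ($Y{\left(d \right)} = - 2 \frac{d}{d} = \left(-2\right) 1 = -2$)
$\left(-73 + Y{\left(\left(-5\right) \left(-2\right) \left(-4\right) \right)} 1\right) - 29252 = \left(-73 - 2\right) - 29252 = -75 - 29252 = -29327$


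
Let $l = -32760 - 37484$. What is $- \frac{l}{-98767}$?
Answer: $- \frac{70244}{98767} \approx -0.71121$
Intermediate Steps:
$l = -70244$ ($l = -32760 - 37484 = -70244$)
$- \frac{l}{-98767} = - \frac{-70244}{-98767} = - \frac{\left(-70244\right) \left(-1\right)}{98767} = \left(-1\right) \frac{70244}{98767} = - \frac{70244}{98767}$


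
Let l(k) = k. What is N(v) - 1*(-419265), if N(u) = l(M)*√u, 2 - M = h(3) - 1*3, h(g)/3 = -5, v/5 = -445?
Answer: 419265 + 100*I*√89 ≈ 4.1927e+5 + 943.4*I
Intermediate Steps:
v = -2225 (v = 5*(-445) = -2225)
h(g) = -15 (h(g) = 3*(-5) = -15)
M = 20 (M = 2 - (-15 - 1*3) = 2 - (-15 - 3) = 2 - 1*(-18) = 2 + 18 = 20)
N(u) = 20*√u
N(v) - 1*(-419265) = 20*√(-2225) - 1*(-419265) = 20*(5*I*√89) + 419265 = 100*I*√89 + 419265 = 419265 + 100*I*√89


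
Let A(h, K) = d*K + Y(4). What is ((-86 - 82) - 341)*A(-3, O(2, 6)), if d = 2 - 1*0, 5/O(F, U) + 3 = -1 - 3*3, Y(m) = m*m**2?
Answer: -418398/13 ≈ -32184.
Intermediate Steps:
Y(m) = m**3
O(F, U) = -5/13 (O(F, U) = 5/(-3 + (-1 - 3*3)) = 5/(-3 + (-1 - 9)) = 5/(-3 - 10) = 5/(-13) = 5*(-1/13) = -5/13)
d = 2 (d = 2 + 0 = 2)
A(h, K) = 64 + 2*K (A(h, K) = 2*K + 4**3 = 2*K + 64 = 64 + 2*K)
((-86 - 82) - 341)*A(-3, O(2, 6)) = ((-86 - 82) - 341)*(64 + 2*(-5/13)) = (-168 - 341)*(64 - 10/13) = -509*822/13 = -418398/13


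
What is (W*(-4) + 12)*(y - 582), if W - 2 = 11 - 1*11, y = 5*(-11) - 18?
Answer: -2620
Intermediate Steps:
y = -73 (y = -55 - 18 = -73)
W = 2 (W = 2 + (11 - 1*11) = 2 + (11 - 11) = 2 + 0 = 2)
(W*(-4) + 12)*(y - 582) = (2*(-4) + 12)*(-73 - 582) = (-8 + 12)*(-655) = 4*(-655) = -2620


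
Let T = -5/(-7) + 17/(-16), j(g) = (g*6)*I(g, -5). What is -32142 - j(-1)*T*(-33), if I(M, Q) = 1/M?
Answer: -1803813/56 ≈ -32211.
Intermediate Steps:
j(g) = 6 (j(g) = (g*6)/g = (6*g)/g = 6)
T = -39/112 (T = -5*(-⅐) + 17*(-1/16) = 5/7 - 17/16 = -39/112 ≈ -0.34821)
-32142 - j(-1)*T*(-33) = -32142 - 6*(-39/112)*(-33) = -32142 - (-117)*(-33)/56 = -32142 - 1*3861/56 = -32142 - 3861/56 = -1803813/56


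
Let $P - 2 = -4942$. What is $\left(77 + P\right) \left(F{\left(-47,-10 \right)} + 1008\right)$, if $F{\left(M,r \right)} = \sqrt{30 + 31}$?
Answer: $-4901904 - 4863 \sqrt{61} \approx -4.9399 \cdot 10^{6}$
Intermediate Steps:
$P = -4940$ ($P = 2 - 4942 = -4940$)
$F{\left(M,r \right)} = \sqrt{61}$
$\left(77 + P\right) \left(F{\left(-47,-10 \right)} + 1008\right) = \left(77 - 4940\right) \left(\sqrt{61} + 1008\right) = - 4863 \left(1008 + \sqrt{61}\right) = -4901904 - 4863 \sqrt{61}$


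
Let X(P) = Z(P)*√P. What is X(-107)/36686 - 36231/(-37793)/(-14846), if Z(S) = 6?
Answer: -2787/43159606 + 3*I*√107/18343 ≈ -6.4574e-5 + 0.0016918*I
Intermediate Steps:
X(P) = 6*√P
X(-107)/36686 - 36231/(-37793)/(-14846) = (6*√(-107))/36686 - 36231/(-37793)/(-14846) = (6*(I*√107))*(1/36686) - 36231*(-1/37793)*(-1/14846) = (6*I*√107)*(1/36686) + (36231/37793)*(-1/14846) = 3*I*√107/18343 - 2787/43159606 = -2787/43159606 + 3*I*√107/18343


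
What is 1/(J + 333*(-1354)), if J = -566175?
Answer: -1/1017057 ≈ -9.8323e-7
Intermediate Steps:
1/(J + 333*(-1354)) = 1/(-566175 + 333*(-1354)) = 1/(-566175 - 450882) = 1/(-1017057) = -1/1017057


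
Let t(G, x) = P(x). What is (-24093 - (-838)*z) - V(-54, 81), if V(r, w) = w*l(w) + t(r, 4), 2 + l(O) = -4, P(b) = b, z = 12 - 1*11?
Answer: -22773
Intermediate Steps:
z = 1 (z = 12 - 11 = 1)
l(O) = -6 (l(O) = -2 - 4 = -6)
t(G, x) = x
V(r, w) = 4 - 6*w (V(r, w) = w*(-6) + 4 = -6*w + 4 = 4 - 6*w)
(-24093 - (-838)*z) - V(-54, 81) = (-24093 - (-838)) - (4 - 6*81) = (-24093 - 1*(-838)) - (4 - 486) = (-24093 + 838) - 1*(-482) = -23255 + 482 = -22773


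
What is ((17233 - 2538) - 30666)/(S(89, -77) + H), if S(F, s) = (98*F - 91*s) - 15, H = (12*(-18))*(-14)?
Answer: -15971/18738 ≈ -0.85233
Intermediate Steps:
H = 3024 (H = -216*(-14) = 3024)
S(F, s) = -15 - 91*s + 98*F (S(F, s) = (-91*s + 98*F) - 15 = -15 - 91*s + 98*F)
((17233 - 2538) - 30666)/(S(89, -77) + H) = ((17233 - 2538) - 30666)/((-15 - 91*(-77) + 98*89) + 3024) = (14695 - 30666)/((-15 + 7007 + 8722) + 3024) = -15971/(15714 + 3024) = -15971/18738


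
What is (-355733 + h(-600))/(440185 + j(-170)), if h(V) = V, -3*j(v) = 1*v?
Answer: -1068999/1320725 ≈ -0.80940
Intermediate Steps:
j(v) = -v/3
(-355733 + h(-600))/(440185 + j(-170)) = (-355733 - 600)/(440185 - ⅓*(-170)) = -356333/(440185 + 170/3) = -356333/1320725/3 = -356333*3/1320725 = -1068999/1320725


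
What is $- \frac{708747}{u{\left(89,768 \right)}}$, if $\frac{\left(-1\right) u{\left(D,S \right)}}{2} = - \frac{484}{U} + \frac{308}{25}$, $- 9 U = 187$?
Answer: $\frac{301217475}{30272} \approx 9950.4$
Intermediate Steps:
$U = - \frac{187}{9}$ ($U = \left(- \frac{1}{9}\right) 187 = - \frac{187}{9} \approx -20.778$)
$u{\left(D,S \right)} = - \frac{30272}{425}$ ($u{\left(D,S \right)} = - 2 \left(- \frac{484}{- \frac{187}{9}} + \frac{308}{25}\right) = - 2 \left(\left(-484\right) \left(- \frac{9}{187}\right) + 308 \cdot \frac{1}{25}\right) = - 2 \left(\frac{396}{17} + \frac{308}{25}\right) = \left(-2\right) \frac{15136}{425} = - \frac{30272}{425}$)
$- \frac{708747}{u{\left(89,768 \right)}} = - \frac{708747}{- \frac{30272}{425}} = \left(-708747\right) \left(- \frac{425}{30272}\right) = \frac{301217475}{30272}$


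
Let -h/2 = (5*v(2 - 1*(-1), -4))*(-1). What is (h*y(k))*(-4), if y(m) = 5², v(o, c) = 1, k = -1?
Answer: -1000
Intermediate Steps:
h = 10 (h = -2*5*1*(-1) = -10*(-1) = -2*(-5) = 10)
y(m) = 25
(h*y(k))*(-4) = (10*25)*(-4) = 250*(-4) = -1000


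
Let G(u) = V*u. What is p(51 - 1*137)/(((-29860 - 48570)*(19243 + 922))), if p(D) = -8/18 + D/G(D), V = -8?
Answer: 41/113870948400 ≈ 3.6006e-10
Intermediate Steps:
G(u) = -8*u
p(D) = -41/72 (p(D) = -8/18 + D/((-8*D)) = -8*1/18 + D*(-1/(8*D)) = -4/9 - 1/8 = -41/72)
p(51 - 1*137)/(((-29860 - 48570)*(19243 + 922))) = -41*1/((-29860 - 48570)*(19243 + 922))/72 = -41/(72*((-78430*20165))) = -41/72/(-1581540950) = -41/72*(-1/1581540950) = 41/113870948400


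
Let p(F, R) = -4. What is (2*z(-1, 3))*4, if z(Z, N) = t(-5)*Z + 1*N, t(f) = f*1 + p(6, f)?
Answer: 96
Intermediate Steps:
t(f) = -4 + f (t(f) = f*1 - 4 = f - 4 = -4 + f)
z(Z, N) = N - 9*Z (z(Z, N) = (-4 - 5)*Z + 1*N = -9*Z + N = N - 9*Z)
(2*z(-1, 3))*4 = (2*(3 - 9*(-1)))*4 = (2*(3 + 9))*4 = (2*12)*4 = 24*4 = 96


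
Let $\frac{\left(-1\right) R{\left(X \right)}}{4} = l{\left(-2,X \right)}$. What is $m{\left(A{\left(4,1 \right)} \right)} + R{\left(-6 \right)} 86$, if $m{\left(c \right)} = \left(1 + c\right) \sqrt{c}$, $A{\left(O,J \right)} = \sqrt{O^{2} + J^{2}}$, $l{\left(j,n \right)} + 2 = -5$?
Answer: $2408 + \sqrt[4]{17} + 17^{\frac{3}{4}} \approx 2418.4$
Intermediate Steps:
$l{\left(j,n \right)} = -7$ ($l{\left(j,n \right)} = -2 - 5 = -7$)
$A{\left(O,J \right)} = \sqrt{J^{2} + O^{2}}$
$m{\left(c \right)} = \sqrt{c} \left(1 + c\right)$
$R{\left(X \right)} = 28$ ($R{\left(X \right)} = \left(-4\right) \left(-7\right) = 28$)
$m{\left(A{\left(4,1 \right)} \right)} + R{\left(-6 \right)} 86 = \sqrt{\sqrt{1^{2} + 4^{2}}} \left(1 + \sqrt{1^{2} + 4^{2}}\right) + 28 \cdot 86 = \sqrt{\sqrt{1 + 16}} \left(1 + \sqrt{1 + 16}\right) + 2408 = \sqrt{\sqrt{17}} \left(1 + \sqrt{17}\right) + 2408 = \sqrt[4]{17} \left(1 + \sqrt{17}\right) + 2408 = 2408 + \sqrt[4]{17} \left(1 + \sqrt{17}\right)$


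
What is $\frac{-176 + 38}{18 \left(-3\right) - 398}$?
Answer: $\frac{69}{226} \approx 0.30531$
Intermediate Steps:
$\frac{-176 + 38}{18 \left(-3\right) - 398} = - \frac{138}{-54 - 398} = - \frac{138}{-452} = \left(-138\right) \left(- \frac{1}{452}\right) = \frac{69}{226}$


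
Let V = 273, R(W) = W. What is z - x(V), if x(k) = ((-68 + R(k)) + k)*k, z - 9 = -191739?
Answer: -322224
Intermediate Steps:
z = -191730 (z = 9 - 191739 = -191730)
x(k) = k*(-68 + 2*k) (x(k) = ((-68 + k) + k)*k = (-68 + 2*k)*k = k*(-68 + 2*k))
z - x(V) = -191730 - 2*273*(-34 + 273) = -191730 - 2*273*239 = -191730 - 1*130494 = -191730 - 130494 = -322224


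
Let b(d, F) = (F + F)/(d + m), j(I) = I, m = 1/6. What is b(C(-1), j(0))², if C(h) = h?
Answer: 0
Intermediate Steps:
m = ⅙ ≈ 0.16667
b(d, F) = 2*F/(⅙ + d) (b(d, F) = (F + F)/(d + ⅙) = (2*F)/(⅙ + d) = 2*F/(⅙ + d))
b(C(-1), j(0))² = (12*0/(1 + 6*(-1)))² = (12*0/(1 - 6))² = (12*0/(-5))² = (12*0*(-⅕))² = 0² = 0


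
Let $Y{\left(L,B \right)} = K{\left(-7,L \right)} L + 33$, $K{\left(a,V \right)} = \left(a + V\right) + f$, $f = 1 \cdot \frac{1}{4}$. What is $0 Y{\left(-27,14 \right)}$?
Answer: $0$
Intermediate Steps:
$f = \frac{1}{4}$ ($f = 1 \cdot \frac{1}{4} = \frac{1}{4} \approx 0.25$)
$K{\left(a,V \right)} = \frac{1}{4} + V + a$ ($K{\left(a,V \right)} = \left(a + V\right) + \frac{1}{4} = \left(V + a\right) + \frac{1}{4} = \frac{1}{4} + V + a$)
$Y{\left(L,B \right)} = 33 + L \left(- \frac{27}{4} + L\right)$ ($Y{\left(L,B \right)} = \left(\frac{1}{4} + L - 7\right) L + 33 = \left(- \frac{27}{4} + L\right) L + 33 = L \left(- \frac{27}{4} + L\right) + 33 = 33 + L \left(- \frac{27}{4} + L\right)$)
$0 Y{\left(-27,14 \right)} = 0 \left(33 + \frac{1}{4} \left(-27\right) \left(-27 + 4 \left(-27\right)\right)\right) = 0 \left(33 + \frac{1}{4} \left(-27\right) \left(-27 - 108\right)\right) = 0 \left(33 + \frac{1}{4} \left(-27\right) \left(-135\right)\right) = 0 \left(33 + \frac{3645}{4}\right) = 0 \cdot \frac{3777}{4} = 0$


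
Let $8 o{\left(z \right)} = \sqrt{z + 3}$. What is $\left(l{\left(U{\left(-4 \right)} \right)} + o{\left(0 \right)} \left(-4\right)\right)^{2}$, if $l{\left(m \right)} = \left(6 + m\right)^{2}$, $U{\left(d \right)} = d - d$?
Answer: $\frac{\left(72 - \sqrt{3}\right)^{2}}{4} \approx 1234.4$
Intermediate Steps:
$U{\left(d \right)} = 0$
$o{\left(z \right)} = \frac{\sqrt{3 + z}}{8}$ ($o{\left(z \right)} = \frac{\sqrt{z + 3}}{8} = \frac{\sqrt{3 + z}}{8}$)
$\left(l{\left(U{\left(-4 \right)} \right)} + o{\left(0 \right)} \left(-4\right)\right)^{2} = \left(\left(6 + 0\right)^{2} + \frac{\sqrt{3 + 0}}{8} \left(-4\right)\right)^{2} = \left(6^{2} + \frac{\sqrt{3}}{8} \left(-4\right)\right)^{2} = \left(36 - \frac{\sqrt{3}}{2}\right)^{2}$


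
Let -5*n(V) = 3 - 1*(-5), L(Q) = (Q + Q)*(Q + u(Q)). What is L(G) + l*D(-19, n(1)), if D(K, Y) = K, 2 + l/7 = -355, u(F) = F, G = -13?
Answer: 48157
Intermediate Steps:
L(Q) = 4*Q**2 (L(Q) = (Q + Q)*(Q + Q) = (2*Q)*(2*Q) = 4*Q**2)
l = -2499 (l = -14 + 7*(-355) = -14 - 2485 = -2499)
n(V) = -8/5 (n(V) = -(3 - 1*(-5))/5 = -(3 + 5)/5 = -1/5*8 = -8/5)
L(G) + l*D(-19, n(1)) = 4*(-13)**2 - 2499*(-19) = 4*169 + 47481 = 676 + 47481 = 48157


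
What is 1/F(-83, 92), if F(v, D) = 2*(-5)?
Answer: -⅒ ≈ -0.10000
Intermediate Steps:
F(v, D) = -10
1/F(-83, 92) = 1/(-10) = -⅒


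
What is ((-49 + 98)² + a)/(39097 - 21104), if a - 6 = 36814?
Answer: 39221/17993 ≈ 2.1798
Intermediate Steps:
a = 36820 (a = 6 + 36814 = 36820)
((-49 + 98)² + a)/(39097 - 21104) = ((-49 + 98)² + 36820)/(39097 - 21104) = (49² + 36820)/17993 = (2401 + 36820)*(1/17993) = 39221*(1/17993) = 39221/17993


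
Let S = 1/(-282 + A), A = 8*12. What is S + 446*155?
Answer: 12858179/186 ≈ 69130.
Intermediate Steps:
A = 96
S = -1/186 (S = 1/(-282 + 96) = 1/(-186) = -1/186 ≈ -0.0053763)
S + 446*155 = -1/186 + 446*155 = -1/186 + 69130 = 12858179/186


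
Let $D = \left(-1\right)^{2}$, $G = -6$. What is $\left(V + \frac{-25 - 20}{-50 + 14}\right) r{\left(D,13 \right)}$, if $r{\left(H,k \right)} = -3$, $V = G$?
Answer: $\frac{57}{4} \approx 14.25$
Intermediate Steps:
$V = -6$
$D = 1$
$\left(V + \frac{-25 - 20}{-50 + 14}\right) r{\left(D,13 \right)} = \left(-6 + \frac{-25 - 20}{-50 + 14}\right) \left(-3\right) = \left(-6 - \frac{45}{-36}\right) \left(-3\right) = \left(-6 - - \frac{5}{4}\right) \left(-3\right) = \left(-6 + \frac{5}{4}\right) \left(-3\right) = \left(- \frac{19}{4}\right) \left(-3\right) = \frac{57}{4}$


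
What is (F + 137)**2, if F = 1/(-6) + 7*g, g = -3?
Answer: 483025/36 ≈ 13417.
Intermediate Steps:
F = -127/6 (F = 1/(-6) + 7*(-3) = -1/6 - 21 = -127/6 ≈ -21.167)
(F + 137)**2 = (-127/6 + 137)**2 = (695/6)**2 = 483025/36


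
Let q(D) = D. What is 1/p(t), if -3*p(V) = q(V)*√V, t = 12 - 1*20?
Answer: -3*I*√2/32 ≈ -0.13258*I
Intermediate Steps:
t = -8 (t = 12 - 20 = -8)
p(V) = -V^(3/2)/3 (p(V) = -V*√V/3 = -V^(3/2)/3)
1/p(t) = 1/(-(-16)*I*√2/3) = 1/(16*I*√2/3) = -3*I*√2/32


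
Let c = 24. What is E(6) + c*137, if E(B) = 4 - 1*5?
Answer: 3287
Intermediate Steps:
E(B) = -1 (E(B) = 4 - 5 = -1)
E(6) + c*137 = -1 + 24*137 = -1 + 3288 = 3287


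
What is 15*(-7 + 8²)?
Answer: 855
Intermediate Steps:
15*(-7 + 8²) = 15*(-7 + 64) = 15*57 = 855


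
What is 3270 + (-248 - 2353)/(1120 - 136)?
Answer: 1071693/328 ≈ 3267.4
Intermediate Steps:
3270 + (-248 - 2353)/(1120 - 136) = 3270 - 2601/984 = 3270 - 2601*1/984 = 3270 - 867/328 = 1071693/328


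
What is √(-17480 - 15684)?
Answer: 2*I*√8291 ≈ 182.11*I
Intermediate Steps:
√(-17480 - 15684) = √(-33164) = 2*I*√8291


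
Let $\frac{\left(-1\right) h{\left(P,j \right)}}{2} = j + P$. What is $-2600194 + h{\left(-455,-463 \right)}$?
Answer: $-2598358$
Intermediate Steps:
$h{\left(P,j \right)} = - 2 P - 2 j$ ($h{\left(P,j \right)} = - 2 \left(j + P\right) = - 2 \left(P + j\right) = - 2 P - 2 j$)
$-2600194 + h{\left(-455,-463 \right)} = -2600194 - -1836 = -2600194 + \left(910 + 926\right) = -2600194 + 1836 = -2598358$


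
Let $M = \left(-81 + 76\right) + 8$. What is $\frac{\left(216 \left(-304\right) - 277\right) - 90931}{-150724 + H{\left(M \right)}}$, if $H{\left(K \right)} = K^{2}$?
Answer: $\frac{156872}{150715} \approx 1.0409$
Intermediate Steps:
$M = 3$ ($M = -5 + 8 = 3$)
$\frac{\left(216 \left(-304\right) - 277\right) - 90931}{-150724 + H{\left(M \right)}} = \frac{\left(216 \left(-304\right) - 277\right) - 90931}{-150724 + 3^{2}} = \frac{\left(-65664 - 277\right) - 90931}{-150724 + 9} = \frac{-65941 - 90931}{-150715} = \left(-156872\right) \left(- \frac{1}{150715}\right) = \frac{156872}{150715}$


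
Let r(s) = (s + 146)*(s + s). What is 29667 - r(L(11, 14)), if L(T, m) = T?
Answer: 26213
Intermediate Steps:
r(s) = 2*s*(146 + s) (r(s) = (146 + s)*(2*s) = 2*s*(146 + s))
29667 - r(L(11, 14)) = 29667 - 2*11*(146 + 11) = 29667 - 2*11*157 = 29667 - 1*3454 = 29667 - 3454 = 26213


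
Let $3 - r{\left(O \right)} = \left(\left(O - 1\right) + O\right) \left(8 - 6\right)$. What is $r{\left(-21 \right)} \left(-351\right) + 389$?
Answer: $-30850$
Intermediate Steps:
$r{\left(O \right)} = 5 - 4 O$ ($r{\left(O \right)} = 3 - \left(\left(O - 1\right) + O\right) \left(8 - 6\right) = 3 - \left(\left(O - 1\right) + O\right) 2 = 3 - \left(\left(-1 + O\right) + O\right) 2 = 3 - \left(-1 + 2 O\right) 2 = 3 - \left(-2 + 4 O\right) = 5 - 4 O$)
$r{\left(-21 \right)} \left(-351\right) + 389 = \left(5 - -84\right) \left(-351\right) + 389 = \left(5 + 84\right) \left(-351\right) + 389 = 89 \left(-351\right) + 389 = -31239 + 389 = -30850$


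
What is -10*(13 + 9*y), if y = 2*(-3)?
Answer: 410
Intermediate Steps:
y = -6
-10*(13 + 9*y) = -10*(13 + 9*(-6)) = -10*(13 - 54) = -10*(-41) = 410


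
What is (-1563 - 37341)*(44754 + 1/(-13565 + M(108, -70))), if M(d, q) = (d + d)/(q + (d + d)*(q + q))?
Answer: -357933280116709608/205577683 ≈ -1.7411e+9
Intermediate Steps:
M(d, q) = 2*d/(q + 4*d*q) (M(d, q) = (2*d)/(q + (2*d)*(2*q)) = (2*d)/(q + 4*d*q) = 2*d/(q + 4*d*q))
(-1563 - 37341)*(44754 + 1/(-13565 + M(108, -70))) = (-1563 - 37341)*(44754 + 1/(-13565 + 2*108/(-70*(1 + 4*108)))) = -38904*(44754 + 1/(-13565 + 2*108*(-1/70)/(1 + 432))) = -38904*(44754 + 1/(-13565 + 2*108*(-1/70)/433)) = -38904*(44754 + 1/(-13565 + 2*108*(-1/70)*(1/433))) = -38904*(44754 + 1/(-13565 - 108/15155)) = -38904*(44754 + 1/(-205577683/15155)) = -38904*(44754 - 15155/205577683) = -38904*9200423609827/205577683 = -357933280116709608/205577683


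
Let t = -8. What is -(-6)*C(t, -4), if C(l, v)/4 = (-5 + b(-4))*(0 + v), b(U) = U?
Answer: 864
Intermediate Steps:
C(l, v) = -36*v (C(l, v) = 4*((-5 - 4)*(0 + v)) = 4*(-9*v) = -36*v)
-(-6)*C(t, -4) = -(-6)*(-36*(-4)) = -(-6)*144 = -6*(-144) = 864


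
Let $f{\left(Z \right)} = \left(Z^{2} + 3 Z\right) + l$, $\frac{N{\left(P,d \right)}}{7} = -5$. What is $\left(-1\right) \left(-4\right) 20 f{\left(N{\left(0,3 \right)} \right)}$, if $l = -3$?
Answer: $89360$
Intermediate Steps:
$N{\left(P,d \right)} = -35$ ($N{\left(P,d \right)} = 7 \left(-5\right) = -35$)
$f{\left(Z \right)} = -3 + Z^{2} + 3 Z$ ($f{\left(Z \right)} = \left(Z^{2} + 3 Z\right) - 3 = -3 + Z^{2} + 3 Z$)
$\left(-1\right) \left(-4\right) 20 f{\left(N{\left(0,3 \right)} \right)} = \left(-1\right) \left(-4\right) 20 \left(-3 + \left(-35\right)^{2} + 3 \left(-35\right)\right) = 4 \cdot 20 \left(-3 + 1225 - 105\right) = 80 \cdot 1117 = 89360$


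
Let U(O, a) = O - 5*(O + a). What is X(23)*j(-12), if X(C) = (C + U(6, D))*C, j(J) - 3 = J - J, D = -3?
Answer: 966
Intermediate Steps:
U(O, a) = -5*a - 4*O (U(O, a) = O + (-5*O - 5*a) = -5*a - 4*O)
j(J) = 3 (j(J) = 3 + (J - J) = 3 + 0 = 3)
X(C) = C*(-9 + C) (X(C) = (C + (-5*(-3) - 4*6))*C = (C + (15 - 24))*C = (C - 9)*C = (-9 + C)*C = C*(-9 + C))
X(23)*j(-12) = (23*(-9 + 23))*3 = (23*14)*3 = 322*3 = 966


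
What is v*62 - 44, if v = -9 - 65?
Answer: -4632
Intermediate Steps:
v = -74
v*62 - 44 = -74*62 - 44 = -4588 - 44 = -4632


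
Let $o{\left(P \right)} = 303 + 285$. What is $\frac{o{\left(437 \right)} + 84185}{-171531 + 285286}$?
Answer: $\frac{84773}{113755} \approx 0.74522$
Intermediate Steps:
$o{\left(P \right)} = 588$
$\frac{o{\left(437 \right)} + 84185}{-171531 + 285286} = \frac{588 + 84185}{-171531 + 285286} = \frac{84773}{113755}$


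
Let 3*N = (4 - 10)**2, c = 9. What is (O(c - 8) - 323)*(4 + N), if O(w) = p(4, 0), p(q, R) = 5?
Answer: -5088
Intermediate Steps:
N = 12 (N = (4 - 10)**2/3 = (1/3)*(-6)**2 = (1/3)*36 = 12)
O(w) = 5
(O(c - 8) - 323)*(4 + N) = (5 - 323)*(4 + 12) = -318*16 = -5088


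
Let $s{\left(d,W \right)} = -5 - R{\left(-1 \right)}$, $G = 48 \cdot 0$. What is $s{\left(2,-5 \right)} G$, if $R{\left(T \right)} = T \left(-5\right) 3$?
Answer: $0$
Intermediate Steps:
$R{\left(T \right)} = - 15 T$ ($R{\left(T \right)} = - 5 T 3 = - 15 T$)
$G = 0$
$s{\left(d,W \right)} = -20$ ($s{\left(d,W \right)} = -5 - \left(-15\right) \left(-1\right) = -5 - 15 = -20$)
$s{\left(2,-5 \right)} G = \left(-20\right) 0 = 0$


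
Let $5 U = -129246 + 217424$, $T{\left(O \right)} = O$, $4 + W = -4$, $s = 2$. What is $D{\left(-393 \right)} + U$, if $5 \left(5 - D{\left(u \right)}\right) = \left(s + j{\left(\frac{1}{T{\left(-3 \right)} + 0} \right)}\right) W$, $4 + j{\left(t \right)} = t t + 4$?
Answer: $\frac{793979}{45} \approx 17644.0$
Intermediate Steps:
$W = -8$ ($W = -4 - 4 = -8$)
$j{\left(t \right)} = t^{2}$ ($j{\left(t \right)} = -4 + \left(t t + 4\right) = -4 + \left(t^{2} + 4\right) = -4 + \left(4 + t^{2}\right) = t^{2}$)
$U = \frac{88178}{5}$ ($U = \frac{-129246 + 217424}{5} = \frac{1}{5} \cdot 88178 = \frac{88178}{5} \approx 17636.0$)
$D{\left(u \right)} = \frac{377}{45}$ ($D{\left(u \right)} = 5 - \frac{\left(2 + \left(\frac{1}{-3 + 0}\right)^{2}\right) \left(-8\right)}{5} = 5 - \frac{\left(2 + \left(\frac{1}{-3}\right)^{2}\right) \left(-8\right)}{5} = 5 - \frac{\left(2 + \left(- \frac{1}{3}\right)^{2}\right) \left(-8\right)}{5} = 5 - \frac{\left(2 + \frac{1}{9}\right) \left(-8\right)}{5} = 5 - \frac{\frac{19}{9} \left(-8\right)}{5} = 5 - - \frac{152}{45} = 5 + \frac{152}{45} = \frac{377}{45}$)
$D{\left(-393 \right)} + U = \frac{377}{45} + \frac{88178}{5} = \frac{793979}{45}$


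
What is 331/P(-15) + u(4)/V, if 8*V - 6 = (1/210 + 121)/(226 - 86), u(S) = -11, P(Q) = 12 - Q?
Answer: -3054959/5448897 ≈ -0.56066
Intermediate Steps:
V = 201811/235200 (V = ¾ + ((1/210 + 121)/(226 - 86))/8 = ¾ + ((1/210 + 121)/140)/8 = ¾ + ((25411/210)*(1/140))/8 = ¾ + (⅛)*(25411/29400) = ¾ + 25411/235200 = 201811/235200 ≈ 0.85804)
331/P(-15) + u(4)/V = 331/(12 - 1*(-15)) - 11/201811/235200 = 331/(12 + 15) - 11*235200/201811 = 331/27 - 2587200/201811 = -3054959/5448897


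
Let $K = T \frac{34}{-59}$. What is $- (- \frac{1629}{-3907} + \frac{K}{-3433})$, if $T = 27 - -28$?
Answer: $- \frac{337255153}{791351129} \approx -0.42618$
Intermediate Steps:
$T = 55$ ($T = 27 + 28 = 55$)
$K = - \frac{1870}{59}$ ($K = 55 \frac{34}{-59} = 55 \cdot 34 \left(- \frac{1}{59}\right) = 55 \left(- \frac{34}{59}\right) = - \frac{1870}{59} \approx -31.695$)
$- (- \frac{1629}{-3907} + \frac{K}{-3433}) = - (- \frac{1629}{-3907} - \frac{1870}{59 \left(-3433\right)}) = - (\left(-1629\right) \left(- \frac{1}{3907}\right) - - \frac{1870}{202547}) = - (\frac{1629}{3907} + \frac{1870}{202547}) = \left(-1\right) \frac{337255153}{791351129} = - \frac{337255153}{791351129}$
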